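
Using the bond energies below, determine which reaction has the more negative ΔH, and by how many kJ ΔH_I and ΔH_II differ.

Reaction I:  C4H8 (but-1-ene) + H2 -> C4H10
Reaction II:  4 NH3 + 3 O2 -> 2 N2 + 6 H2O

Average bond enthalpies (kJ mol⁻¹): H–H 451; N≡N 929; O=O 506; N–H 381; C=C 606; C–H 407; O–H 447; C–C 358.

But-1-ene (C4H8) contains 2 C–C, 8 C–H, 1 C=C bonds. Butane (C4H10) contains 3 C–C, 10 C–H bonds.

Reaction I:
  Bonds broken (reactants):
    C–C: 2 × 358 = 716
    C–H: 8 × 407 = 3256
    C=C: 1 × 606 = 606
    H–H: 1 × 451 = 451
    Σ(broken) = 5029 kJ
  Bonds formed (products):
    C–C: 3 × 358 = 1074
    C–H: 10 × 407 = 4070
    Σ(formed) = 5144 kJ
  ΔH_I = 5029 − 5144 = −115 kJ
Reaction II:
  Bonds broken (reactants):
    N–H: 12 × 381 = 4572
    O=O: 3 × 506 = 1518
    Σ(broken) = 6090 kJ
  Bonds formed (products):
    N≡N: 2 × 929 = 1858
    O–H: 12 × 447 = 5364
    Σ(formed) = 7222 kJ
  ΔH_II = 6090 − 7222 = −1132 kJ
ΔH_I − ΔH_II = +1017 kJ, so reaction II has the more negative ΔH; |ΔH_I − ΔH_II| = 1017 kJ.

Reaction II, by 1017 kJ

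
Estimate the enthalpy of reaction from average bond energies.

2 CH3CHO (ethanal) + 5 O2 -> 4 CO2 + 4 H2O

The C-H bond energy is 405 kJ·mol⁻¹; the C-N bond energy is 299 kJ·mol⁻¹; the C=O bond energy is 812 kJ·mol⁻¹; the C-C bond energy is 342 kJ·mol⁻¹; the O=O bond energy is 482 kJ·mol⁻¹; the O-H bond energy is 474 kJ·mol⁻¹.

ΔH ≈ −2330 kJ

Bonds broken (reactants):
  C-C: 2 × 342 = 684
  C-H: 8 × 405 = 3240
  C=O: 2 × 812 = 1624
  O=O: 5 × 482 = 2410
  Σ(broken) = 7958 kJ
Bonds formed (products):
  C=O: 8 × 812 = 6496
  O-H: 8 × 474 = 3792
  Σ(formed) = 10288 kJ
ΔH = Σ(broken) − Σ(formed) = 7958 − 10288 = −2330 kJ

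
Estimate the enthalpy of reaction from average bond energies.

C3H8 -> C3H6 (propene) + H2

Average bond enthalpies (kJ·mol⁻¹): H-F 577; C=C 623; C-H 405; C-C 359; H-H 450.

ΔH ≈ +96 kJ

Bonds broken (reactants):
  C-C: 2 × 359 = 718
  C-H: 8 × 405 = 3240
  Σ(broken) = 3958 kJ
Bonds formed (products):
  C-C: 1 × 359 = 359
  C-H: 6 × 405 = 2430
  C=C: 1 × 623 = 623
  H-H: 1 × 450 = 450
  Σ(formed) = 3862 kJ
ΔH = Σ(broken) − Σ(formed) = 3958 − 3862 = +96 kJ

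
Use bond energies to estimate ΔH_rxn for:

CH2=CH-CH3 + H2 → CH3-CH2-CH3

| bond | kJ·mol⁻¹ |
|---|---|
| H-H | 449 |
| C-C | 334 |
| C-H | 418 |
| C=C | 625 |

ΔH ≈ −96 kJ

Bonds broken (reactants):
  C-C: 1 × 334 = 334
  C-H: 6 × 418 = 2508
  C=C: 1 × 625 = 625
  H-H: 1 × 449 = 449
  Σ(broken) = 3916 kJ
Bonds formed (products):
  C-C: 2 × 334 = 668
  C-H: 8 × 418 = 3344
  Σ(formed) = 4012 kJ
ΔH = Σ(broken) − Σ(formed) = 3916 − 4012 = −96 kJ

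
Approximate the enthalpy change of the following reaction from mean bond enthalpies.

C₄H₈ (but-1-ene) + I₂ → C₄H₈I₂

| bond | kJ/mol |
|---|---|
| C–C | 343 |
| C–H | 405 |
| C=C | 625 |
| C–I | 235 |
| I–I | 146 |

ΔH ≈ −42 kJ

Bonds broken (reactants):
  C–C: 2 × 343 = 686
  C–H: 8 × 405 = 3240
  C=C: 1 × 625 = 625
  I–I: 1 × 146 = 146
  Σ(broken) = 4697 kJ
Bonds formed (products):
  C–C: 3 × 343 = 1029
  C–H: 8 × 405 = 3240
  C–I: 2 × 235 = 470
  Σ(formed) = 4739 kJ
ΔH = Σ(broken) − Σ(formed) = 4697 − 4739 = −42 kJ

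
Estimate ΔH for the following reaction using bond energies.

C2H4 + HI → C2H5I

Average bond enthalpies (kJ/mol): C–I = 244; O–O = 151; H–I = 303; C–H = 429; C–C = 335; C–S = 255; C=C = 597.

Bonds broken (reactants):
  C–H: 4 × 429 = 1716
  C=C: 1 × 597 = 597
  H–I: 1 × 303 = 303
  Σ(broken) = 2616 kJ
Bonds formed (products):
  C–C: 1 × 335 = 335
  C–H: 5 × 429 = 2145
  C–I: 1 × 244 = 244
  Σ(formed) = 2724 kJ
ΔH = Σ(broken) − Σ(formed) = 2616 − 2724 = −108 kJ

ΔH ≈ −108 kJ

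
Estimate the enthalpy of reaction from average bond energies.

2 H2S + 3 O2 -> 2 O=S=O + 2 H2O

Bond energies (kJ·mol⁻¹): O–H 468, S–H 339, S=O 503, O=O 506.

ΔH ≈ −1010 kJ

Bonds broken (reactants):
  O=O: 3 × 506 = 1518
  S–H: 4 × 339 = 1356
  Σ(broken) = 2874 kJ
Bonds formed (products):
  O–H: 4 × 468 = 1872
  S=O: 4 × 503 = 2012
  Σ(formed) = 3884 kJ
ΔH = Σ(broken) − Σ(formed) = 2874 − 3884 = −1010 kJ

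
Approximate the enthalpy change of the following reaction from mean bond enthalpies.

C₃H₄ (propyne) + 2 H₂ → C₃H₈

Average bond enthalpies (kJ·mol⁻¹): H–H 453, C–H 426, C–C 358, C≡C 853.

Bonds broken (reactants):
  C≡C: 1 × 853 = 853
  C–C: 1 × 358 = 358
  C–H: 4 × 426 = 1704
  H–H: 2 × 453 = 906
  Σ(broken) = 3821 kJ
Bonds formed (products):
  C–C: 2 × 358 = 716
  C–H: 8 × 426 = 3408
  Σ(formed) = 4124 kJ
ΔH = Σ(broken) − Σ(formed) = 3821 − 4124 = −303 kJ

ΔH ≈ −303 kJ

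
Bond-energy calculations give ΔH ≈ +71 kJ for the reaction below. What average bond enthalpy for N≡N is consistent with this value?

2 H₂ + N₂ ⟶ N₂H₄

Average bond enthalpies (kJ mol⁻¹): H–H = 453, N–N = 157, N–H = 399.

D(N≡N) ≈ 918 kJ/mol

Let D be the N≡N bond energy.
Σ(broken) = 2×453 + 1×D = 906 + D
Σ(formed) = 4×399 + 1×157 = 1753
ΔH = Σ(broken) − Σ(formed) = (906 + D) − (1753) = −847 + D
Setting this equal to +71 kJ gives D = 918 kJ/mol.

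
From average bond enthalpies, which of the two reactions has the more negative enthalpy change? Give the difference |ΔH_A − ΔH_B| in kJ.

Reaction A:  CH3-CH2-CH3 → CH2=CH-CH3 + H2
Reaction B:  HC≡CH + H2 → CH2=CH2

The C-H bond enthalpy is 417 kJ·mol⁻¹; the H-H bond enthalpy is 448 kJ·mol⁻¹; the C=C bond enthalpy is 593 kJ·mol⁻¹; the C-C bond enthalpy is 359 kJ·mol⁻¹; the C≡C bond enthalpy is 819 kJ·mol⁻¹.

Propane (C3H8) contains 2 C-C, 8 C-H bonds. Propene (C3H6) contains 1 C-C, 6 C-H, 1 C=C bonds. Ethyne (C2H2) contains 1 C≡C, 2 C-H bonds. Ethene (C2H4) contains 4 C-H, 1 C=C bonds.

Reaction A:
  Bonds broken (reactants):
    C-C: 2 × 359 = 718
    C-H: 8 × 417 = 3336
    Σ(broken) = 4054 kJ
  Bonds formed (products):
    C-C: 1 × 359 = 359
    C-H: 6 × 417 = 2502
    C=C: 1 × 593 = 593
    H-H: 1 × 448 = 448
    Σ(formed) = 3902 kJ
  ΔH_A = 4054 − 3902 = +152 kJ
Reaction B:
  Bonds broken (reactants):
    C≡C: 1 × 819 = 819
    C-H: 2 × 417 = 834
    H-H: 1 × 448 = 448
    Σ(broken) = 2101 kJ
  Bonds formed (products):
    C-H: 4 × 417 = 1668
    C=C: 1 × 593 = 593
    Σ(formed) = 2261 kJ
  ΔH_B = 2101 − 2261 = −160 kJ
ΔH_A − ΔH_B = +312 kJ, so reaction B has the more negative ΔH; |ΔH_A − ΔH_B| = 312 kJ.

Reaction B, by 312 kJ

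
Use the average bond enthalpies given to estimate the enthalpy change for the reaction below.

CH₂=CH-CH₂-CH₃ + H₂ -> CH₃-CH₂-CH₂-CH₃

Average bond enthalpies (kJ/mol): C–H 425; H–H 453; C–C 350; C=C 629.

ΔH ≈ −118 kJ

Bonds broken (reactants):
  C–C: 2 × 350 = 700
  C–H: 8 × 425 = 3400
  C=C: 1 × 629 = 629
  H–H: 1 × 453 = 453
  Σ(broken) = 5182 kJ
Bonds formed (products):
  C–C: 3 × 350 = 1050
  C–H: 10 × 425 = 4250
  Σ(formed) = 5300 kJ
ΔH = Σ(broken) − Σ(formed) = 5182 − 5300 = −118 kJ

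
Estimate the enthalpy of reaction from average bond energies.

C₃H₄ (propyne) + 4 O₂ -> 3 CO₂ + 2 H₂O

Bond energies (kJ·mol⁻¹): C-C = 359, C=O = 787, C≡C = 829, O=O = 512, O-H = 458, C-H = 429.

Bonds broken (reactants):
  C≡C: 1 × 829 = 829
  C-C: 1 × 359 = 359
  C-H: 4 × 429 = 1716
  O=O: 4 × 512 = 2048
  Σ(broken) = 4952 kJ
Bonds formed (products):
  C=O: 6 × 787 = 4722
  O-H: 4 × 458 = 1832
  Σ(formed) = 6554 kJ
ΔH = Σ(broken) − Σ(formed) = 4952 − 6554 = −1602 kJ

ΔH ≈ −1602 kJ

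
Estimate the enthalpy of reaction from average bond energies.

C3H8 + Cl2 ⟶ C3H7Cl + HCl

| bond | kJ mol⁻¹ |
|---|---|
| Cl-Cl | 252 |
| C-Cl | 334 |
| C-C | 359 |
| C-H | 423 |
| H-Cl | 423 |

Bonds broken (reactants):
  C-C: 2 × 359 = 718
  C-H: 8 × 423 = 3384
  Cl-Cl: 1 × 252 = 252
  Σ(broken) = 4354 kJ
Bonds formed (products):
  C-C: 2 × 359 = 718
  C-Cl: 1 × 334 = 334
  C-H: 7 × 423 = 2961
  H-Cl: 1 × 423 = 423
  Σ(formed) = 4436 kJ
ΔH = Σ(broken) − Σ(formed) = 4354 − 4436 = −82 kJ

ΔH ≈ −82 kJ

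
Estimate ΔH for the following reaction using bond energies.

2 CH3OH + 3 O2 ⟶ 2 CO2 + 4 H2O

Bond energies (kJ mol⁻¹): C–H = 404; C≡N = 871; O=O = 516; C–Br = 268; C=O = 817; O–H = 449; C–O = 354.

ΔH ≈ −1282 kJ

Bonds broken (reactants):
  C–H: 6 × 404 = 2424
  C–O: 2 × 354 = 708
  O–H: 2 × 449 = 898
  O=O: 3 × 516 = 1548
  Σ(broken) = 5578 kJ
Bonds formed (products):
  C=O: 4 × 817 = 3268
  O–H: 8 × 449 = 3592
  Σ(formed) = 6860 kJ
ΔH = Σ(broken) − Σ(formed) = 5578 − 6860 = −1282 kJ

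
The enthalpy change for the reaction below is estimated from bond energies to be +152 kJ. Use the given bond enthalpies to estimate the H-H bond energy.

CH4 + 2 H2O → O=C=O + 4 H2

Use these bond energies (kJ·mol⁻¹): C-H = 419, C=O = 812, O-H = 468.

Let D be the H-H bond energy.
Σ(broken) = 4×419 + 4×468 = 3548
Σ(formed) = 2×812 + 4×D = 1624 + 4D
ΔH = Σ(broken) − Σ(formed) = (3548) − (1624 + 4D) = +1924 − 4D
Setting this equal to +152 kJ gives 4D = 1772, so D = 443 kJ/mol.

D(H-H) ≈ 443 kJ/mol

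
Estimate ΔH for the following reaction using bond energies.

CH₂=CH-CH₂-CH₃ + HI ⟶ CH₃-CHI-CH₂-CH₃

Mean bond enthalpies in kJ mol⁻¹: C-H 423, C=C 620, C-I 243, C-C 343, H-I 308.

ΔH ≈ −81 kJ

Bonds broken (reactants):
  C-C: 2 × 343 = 686
  C-H: 8 × 423 = 3384
  C=C: 1 × 620 = 620
  H-I: 1 × 308 = 308
  Σ(broken) = 4998 kJ
Bonds formed (products):
  C-C: 3 × 343 = 1029
  C-H: 9 × 423 = 3807
  C-I: 1 × 243 = 243
  Σ(formed) = 5079 kJ
ΔH = Σ(broken) − Σ(formed) = 4998 − 5079 = −81 kJ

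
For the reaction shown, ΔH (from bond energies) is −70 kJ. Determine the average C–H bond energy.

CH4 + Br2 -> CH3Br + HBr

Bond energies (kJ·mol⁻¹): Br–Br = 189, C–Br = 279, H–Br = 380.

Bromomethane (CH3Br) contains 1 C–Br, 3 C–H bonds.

Let D be the C–H bond energy.
Σ(broken) = 1×189 + 4×D = 189 + 4D
Σ(formed) = 1×279 + 3×D + 1×380 = 659 + 3D
ΔH = Σ(broken) − Σ(formed) = (189 + 4D) − (659 + 3D) = −470 + D
Setting this equal to −70 kJ gives D = 400 kJ/mol.

D(C–H) ≈ 400 kJ/mol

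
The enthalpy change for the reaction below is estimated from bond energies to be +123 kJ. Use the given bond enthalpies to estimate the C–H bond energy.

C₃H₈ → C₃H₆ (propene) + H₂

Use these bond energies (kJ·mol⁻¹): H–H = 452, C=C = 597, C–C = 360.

D(C–H) ≈ 406 kJ/mol

Let D be the C–H bond energy.
Σ(broken) = 2×360 + 8×D = 720 + 8D
Σ(formed) = 1×360 + 6×D + 1×597 + 1×452 = 1409 + 6D
ΔH = Σ(broken) − Σ(formed) = (720 + 8D) − (1409 + 6D) = −689 + 2D
Setting this equal to +123 kJ gives 2D = 812, so D = 406 kJ/mol.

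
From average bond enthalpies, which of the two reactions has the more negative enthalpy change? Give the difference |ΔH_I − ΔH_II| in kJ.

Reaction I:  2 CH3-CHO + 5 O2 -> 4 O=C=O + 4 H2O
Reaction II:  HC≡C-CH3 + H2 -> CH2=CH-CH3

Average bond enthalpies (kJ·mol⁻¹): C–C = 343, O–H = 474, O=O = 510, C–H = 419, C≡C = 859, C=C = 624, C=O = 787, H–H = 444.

Reaction I:
  Bonds broken (reactants):
    C–C: 2 × 343 = 686
    C–H: 8 × 419 = 3352
    C=O: 2 × 787 = 1574
    O=O: 5 × 510 = 2550
    Σ(broken) = 8162 kJ
  Bonds formed (products):
    C=O: 8 × 787 = 6296
    O–H: 8 × 474 = 3792
    Σ(formed) = 10088 kJ
  ΔH_I = 8162 − 10088 = −1926 kJ
Reaction II:
  Bonds broken (reactants):
    C≡C: 1 × 859 = 859
    C–C: 1 × 343 = 343
    C–H: 4 × 419 = 1676
    H–H: 1 × 444 = 444
    Σ(broken) = 3322 kJ
  Bonds formed (products):
    C–C: 1 × 343 = 343
    C–H: 6 × 419 = 2514
    C=C: 1 × 624 = 624
    Σ(formed) = 3481 kJ
  ΔH_II = 3322 − 3481 = −159 kJ
ΔH_I − ΔH_II = −1767 kJ, so reaction I has the more negative ΔH; |ΔH_I − ΔH_II| = 1767 kJ.

Reaction I, by 1767 kJ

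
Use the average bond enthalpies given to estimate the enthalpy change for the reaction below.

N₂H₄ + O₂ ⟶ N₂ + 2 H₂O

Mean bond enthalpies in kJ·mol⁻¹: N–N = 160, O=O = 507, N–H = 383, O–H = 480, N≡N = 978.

Bonds broken (reactants):
  N–H: 4 × 383 = 1532
  N–N: 1 × 160 = 160
  O=O: 1 × 507 = 507
  Σ(broken) = 2199 kJ
Bonds formed (products):
  N≡N: 1 × 978 = 978
  O–H: 4 × 480 = 1920
  Σ(formed) = 2898 kJ
ΔH = Σ(broken) − Σ(formed) = 2199 − 2898 = −699 kJ

ΔH ≈ −699 kJ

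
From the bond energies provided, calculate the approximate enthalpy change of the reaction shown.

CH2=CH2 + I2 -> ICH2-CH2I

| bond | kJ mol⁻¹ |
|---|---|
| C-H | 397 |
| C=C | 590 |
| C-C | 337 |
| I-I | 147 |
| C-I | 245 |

Bonds broken (reactants):
  C-H: 4 × 397 = 1588
  C=C: 1 × 590 = 590
  I-I: 1 × 147 = 147
  Σ(broken) = 2325 kJ
Bonds formed (products):
  C-C: 1 × 337 = 337
  C-H: 4 × 397 = 1588
  C-I: 2 × 245 = 490
  Σ(formed) = 2415 kJ
ΔH = Σ(broken) − Σ(formed) = 2325 − 2415 = −90 kJ

ΔH ≈ −90 kJ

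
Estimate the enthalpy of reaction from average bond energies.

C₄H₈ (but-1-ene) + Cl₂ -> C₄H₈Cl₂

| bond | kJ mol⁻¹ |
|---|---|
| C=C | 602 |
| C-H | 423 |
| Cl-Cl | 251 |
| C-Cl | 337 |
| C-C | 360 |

Bonds broken (reactants):
  C-C: 2 × 360 = 720
  C-H: 8 × 423 = 3384
  C=C: 1 × 602 = 602
  Cl-Cl: 1 × 251 = 251
  Σ(broken) = 4957 kJ
Bonds formed (products):
  C-C: 3 × 360 = 1080
  C-Cl: 2 × 337 = 674
  C-H: 8 × 423 = 3384
  Σ(formed) = 5138 kJ
ΔH = Σ(broken) − Σ(formed) = 4957 − 5138 = −181 kJ

ΔH ≈ −181 kJ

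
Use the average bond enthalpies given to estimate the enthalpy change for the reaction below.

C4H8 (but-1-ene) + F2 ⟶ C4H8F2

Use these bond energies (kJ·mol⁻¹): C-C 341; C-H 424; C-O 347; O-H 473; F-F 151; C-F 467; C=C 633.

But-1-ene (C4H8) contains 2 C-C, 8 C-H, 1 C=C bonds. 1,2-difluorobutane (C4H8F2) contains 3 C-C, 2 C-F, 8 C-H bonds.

Bonds broken (reactants):
  C-C: 2 × 341 = 682
  C-H: 8 × 424 = 3392
  C=C: 1 × 633 = 633
  F-F: 1 × 151 = 151
  Σ(broken) = 4858 kJ
Bonds formed (products):
  C-C: 3 × 341 = 1023
  C-F: 2 × 467 = 934
  C-H: 8 × 424 = 3392
  Σ(formed) = 5349 kJ
ΔH = Σ(broken) − Σ(formed) = 4858 − 5349 = −491 kJ

ΔH ≈ −491 kJ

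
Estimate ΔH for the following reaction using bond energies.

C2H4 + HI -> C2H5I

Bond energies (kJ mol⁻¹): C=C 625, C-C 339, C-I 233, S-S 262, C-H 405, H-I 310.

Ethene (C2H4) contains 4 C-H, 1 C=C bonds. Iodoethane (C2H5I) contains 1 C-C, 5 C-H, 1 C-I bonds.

ΔH ≈ −42 kJ

Bonds broken (reactants):
  C-H: 4 × 405 = 1620
  C=C: 1 × 625 = 625
  H-I: 1 × 310 = 310
  Σ(broken) = 2555 kJ
Bonds formed (products):
  C-C: 1 × 339 = 339
  C-H: 5 × 405 = 2025
  C-I: 1 × 233 = 233
  Σ(formed) = 2597 kJ
ΔH = Σ(broken) − Σ(formed) = 2555 − 2597 = −42 kJ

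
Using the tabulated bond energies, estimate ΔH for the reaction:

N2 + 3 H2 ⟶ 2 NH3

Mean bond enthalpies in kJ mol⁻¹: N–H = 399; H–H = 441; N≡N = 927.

Bonds broken (reactants):
  H–H: 3 × 441 = 1323
  N≡N: 1 × 927 = 927
  Σ(broken) = 2250 kJ
Bonds formed (products):
  N–H: 6 × 399 = 2394
  Σ(formed) = 2394 kJ
ΔH = Σ(broken) − Σ(formed) = 2250 − 2394 = −144 kJ

ΔH ≈ −144 kJ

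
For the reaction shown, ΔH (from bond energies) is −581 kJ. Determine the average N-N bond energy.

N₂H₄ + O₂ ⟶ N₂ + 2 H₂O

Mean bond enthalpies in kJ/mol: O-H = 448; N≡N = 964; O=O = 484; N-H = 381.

D(N-N) ≈ 167 kJ/mol

Let D be the N-N bond energy.
Σ(broken) = 4×381 + 1×D + 1×484 = 2008 + D
Σ(formed) = 1×964 + 4×448 = 2756
ΔH = Σ(broken) − Σ(formed) = (2008 + D) − (2756) = −748 + D
Setting this equal to −581 kJ gives D = 167 kJ/mol.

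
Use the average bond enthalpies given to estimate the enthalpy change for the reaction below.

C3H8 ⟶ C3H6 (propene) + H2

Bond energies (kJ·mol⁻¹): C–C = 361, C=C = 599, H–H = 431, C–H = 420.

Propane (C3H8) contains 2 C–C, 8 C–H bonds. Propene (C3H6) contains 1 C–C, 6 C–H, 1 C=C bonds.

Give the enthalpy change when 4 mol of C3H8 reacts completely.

ΔH = +684 kJ

Bonds broken (reactants):
  C–C: 2 × 361 = 722
  C–H: 8 × 420 = 3360
  Σ(broken) = 4082 kJ
Bonds formed (products):
  C–C: 1 × 361 = 361
  C–H: 6 × 420 = 2520
  C=C: 1 × 599 = 599
  H–H: 1 × 431 = 431
  Σ(formed) = 3911 kJ
ΔH = Σ(broken) − Σ(formed) = 4082 − 3911 = +171 kJ
For 4× the reaction as written: 4 × (+171) = +684 kJ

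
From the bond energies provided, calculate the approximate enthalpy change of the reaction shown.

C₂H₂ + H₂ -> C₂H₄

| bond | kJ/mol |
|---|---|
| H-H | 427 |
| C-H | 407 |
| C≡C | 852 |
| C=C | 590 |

ΔH ≈ −125 kJ

Bonds broken (reactants):
  C≡C: 1 × 852 = 852
  C-H: 2 × 407 = 814
  H-H: 1 × 427 = 427
  Σ(broken) = 2093 kJ
Bonds formed (products):
  C-H: 4 × 407 = 1628
  C=C: 1 × 590 = 590
  Σ(formed) = 2218 kJ
ΔH = Σ(broken) − Σ(formed) = 2093 − 2218 = −125 kJ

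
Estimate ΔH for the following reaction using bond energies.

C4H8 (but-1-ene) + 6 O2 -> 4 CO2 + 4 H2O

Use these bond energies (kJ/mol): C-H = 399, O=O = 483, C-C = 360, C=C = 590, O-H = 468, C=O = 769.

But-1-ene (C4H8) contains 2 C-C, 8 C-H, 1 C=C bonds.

ΔH ≈ −2496 kJ

Bonds broken (reactants):
  C-C: 2 × 360 = 720
  C-H: 8 × 399 = 3192
  C=C: 1 × 590 = 590
  O=O: 6 × 483 = 2898
  Σ(broken) = 7400 kJ
Bonds formed (products):
  C=O: 8 × 769 = 6152
  O-H: 8 × 468 = 3744
  Σ(formed) = 9896 kJ
ΔH = Σ(broken) − Σ(formed) = 7400 − 9896 = −2496 kJ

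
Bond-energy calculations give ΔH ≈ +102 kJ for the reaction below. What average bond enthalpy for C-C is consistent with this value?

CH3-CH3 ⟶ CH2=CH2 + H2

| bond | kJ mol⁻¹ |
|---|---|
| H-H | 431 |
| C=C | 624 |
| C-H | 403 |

D(C-C) ≈ 351 kJ/mol

Let D be the C-C bond energy.
Σ(broken) = 1×D + 6×403 = 2418 + D
Σ(formed) = 4×403 + 1×624 + 1×431 = 2667
ΔH = Σ(broken) − Σ(formed) = (2418 + D) − (2667) = −249 + D
Setting this equal to +102 kJ gives D = 351 kJ/mol.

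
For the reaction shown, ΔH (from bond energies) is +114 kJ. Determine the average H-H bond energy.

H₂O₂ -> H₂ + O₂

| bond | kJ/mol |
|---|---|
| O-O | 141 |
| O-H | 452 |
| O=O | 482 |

Let D be the H-H bond energy.
Σ(broken) = 2×452 + 1×141 = 1045
Σ(formed) = 1×D + 1×482 = 482 + D
ΔH = Σ(broken) − Σ(formed) = (1045) − (482 + D) = +563 − D
Setting this equal to +114 kJ gives D = 449 kJ/mol.

D(H-H) ≈ 449 kJ/mol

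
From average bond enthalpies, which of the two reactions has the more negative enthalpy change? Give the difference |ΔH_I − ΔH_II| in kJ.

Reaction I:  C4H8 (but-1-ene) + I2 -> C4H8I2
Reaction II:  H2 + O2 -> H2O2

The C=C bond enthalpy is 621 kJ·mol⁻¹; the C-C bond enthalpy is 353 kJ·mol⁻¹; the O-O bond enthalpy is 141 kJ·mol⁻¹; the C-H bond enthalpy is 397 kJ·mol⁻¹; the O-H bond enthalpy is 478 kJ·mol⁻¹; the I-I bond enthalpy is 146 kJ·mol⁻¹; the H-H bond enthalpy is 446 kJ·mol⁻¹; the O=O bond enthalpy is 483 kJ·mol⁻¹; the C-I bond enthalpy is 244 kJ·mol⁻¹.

Reaction I:
  Bonds broken (reactants):
    C-C: 2 × 353 = 706
    C-H: 8 × 397 = 3176
    C=C: 1 × 621 = 621
    I-I: 1 × 146 = 146
    Σ(broken) = 4649 kJ
  Bonds formed (products):
    C-C: 3 × 353 = 1059
    C-H: 8 × 397 = 3176
    C-I: 2 × 244 = 488
    Σ(formed) = 4723 kJ
  ΔH_I = 4649 − 4723 = −74 kJ
Reaction II:
  Bonds broken (reactants):
    H-H: 1 × 446 = 446
    O=O: 1 × 483 = 483
    Σ(broken) = 929 kJ
  Bonds formed (products):
    O-H: 2 × 478 = 956
    O-O: 1 × 141 = 141
    Σ(formed) = 1097 kJ
  ΔH_II = 929 − 1097 = −168 kJ
ΔH_I − ΔH_II = +94 kJ, so reaction II has the more negative ΔH; |ΔH_I − ΔH_II| = 94 kJ.

Reaction II, by 94 kJ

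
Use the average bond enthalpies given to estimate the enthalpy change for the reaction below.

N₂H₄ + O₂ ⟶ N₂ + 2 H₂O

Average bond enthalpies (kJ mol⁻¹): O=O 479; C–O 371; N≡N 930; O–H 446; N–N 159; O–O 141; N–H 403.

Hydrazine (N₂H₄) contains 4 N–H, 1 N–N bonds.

ΔH ≈ −464 kJ

Bonds broken (reactants):
  N–H: 4 × 403 = 1612
  N–N: 1 × 159 = 159
  O=O: 1 × 479 = 479
  Σ(broken) = 2250 kJ
Bonds formed (products):
  N≡N: 1 × 930 = 930
  O–H: 4 × 446 = 1784
  Σ(formed) = 2714 kJ
ΔH = Σ(broken) − Σ(formed) = 2250 − 2714 = −464 kJ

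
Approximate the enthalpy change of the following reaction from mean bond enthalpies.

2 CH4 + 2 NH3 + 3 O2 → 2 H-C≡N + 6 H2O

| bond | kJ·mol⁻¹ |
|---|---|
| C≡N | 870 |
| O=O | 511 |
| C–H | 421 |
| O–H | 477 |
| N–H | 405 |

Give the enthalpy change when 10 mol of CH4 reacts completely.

Bonds broken (reactants):
  C–H: 8 × 421 = 3368
  N–H: 6 × 405 = 2430
  O=O: 3 × 511 = 1533
  Σ(broken) = 7331 kJ
Bonds formed (products):
  C≡N: 2 × 870 = 1740
  C–H: 2 × 421 = 842
  O–H: 12 × 477 = 5724
  Σ(formed) = 8306 kJ
ΔH = Σ(broken) − Σ(formed) = 7331 − 8306 = −975 kJ
For 5× the reaction as written: 5 × (−975) = −4875 kJ

ΔH = −4875 kJ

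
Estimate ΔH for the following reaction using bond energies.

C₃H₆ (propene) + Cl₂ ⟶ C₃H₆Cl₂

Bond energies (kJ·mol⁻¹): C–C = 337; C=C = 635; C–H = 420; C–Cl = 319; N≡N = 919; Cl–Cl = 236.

ΔH ≈ −104 kJ

Bonds broken (reactants):
  C–C: 1 × 337 = 337
  C–H: 6 × 420 = 2520
  C=C: 1 × 635 = 635
  Cl–Cl: 1 × 236 = 236
  Σ(broken) = 3728 kJ
Bonds formed (products):
  C–C: 2 × 337 = 674
  C–Cl: 2 × 319 = 638
  C–H: 6 × 420 = 2520
  Σ(formed) = 3832 kJ
ΔH = Σ(broken) − Σ(formed) = 3728 − 3832 = −104 kJ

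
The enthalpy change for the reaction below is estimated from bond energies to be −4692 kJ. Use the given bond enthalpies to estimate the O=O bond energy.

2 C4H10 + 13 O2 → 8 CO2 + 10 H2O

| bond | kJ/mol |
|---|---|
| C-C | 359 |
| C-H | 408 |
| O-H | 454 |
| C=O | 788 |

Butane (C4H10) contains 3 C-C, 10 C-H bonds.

D(O=O) ≈ 514 kJ/mol

Let D be the O=O bond energy.
Σ(broken) = 6×359 + 20×408 + 13×D = 10314 + 13D
Σ(formed) = 16×788 + 20×454 = 21688
ΔH = Σ(broken) − Σ(formed) = (10314 + 13D) − (21688) = −11374 + 13D
Setting this equal to −4692 kJ gives 13D = 6682, so D = 514 kJ/mol.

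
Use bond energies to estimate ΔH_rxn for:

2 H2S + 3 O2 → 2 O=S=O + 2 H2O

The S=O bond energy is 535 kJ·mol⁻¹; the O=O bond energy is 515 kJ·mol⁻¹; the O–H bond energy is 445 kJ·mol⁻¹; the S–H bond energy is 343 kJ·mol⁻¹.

Bonds broken (reactants):
  O=O: 3 × 515 = 1545
  S–H: 4 × 343 = 1372
  Σ(broken) = 2917 kJ
Bonds formed (products):
  O–H: 4 × 445 = 1780
  S=O: 4 × 535 = 2140
  Σ(formed) = 3920 kJ
ΔH = Σ(broken) − Σ(formed) = 2917 − 3920 = −1003 kJ

ΔH ≈ −1003 kJ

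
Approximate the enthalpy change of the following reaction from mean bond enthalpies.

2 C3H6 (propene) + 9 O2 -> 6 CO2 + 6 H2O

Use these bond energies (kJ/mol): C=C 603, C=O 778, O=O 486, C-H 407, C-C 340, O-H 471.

Bonds broken (reactants):
  C-C: 2 × 340 = 680
  C-H: 12 × 407 = 4884
  C=C: 2 × 603 = 1206
  O=O: 9 × 486 = 4374
  Σ(broken) = 11144 kJ
Bonds formed (products):
  C=O: 12 × 778 = 9336
  O-H: 12 × 471 = 5652
  Σ(formed) = 14988 kJ
ΔH = Σ(broken) − Σ(formed) = 11144 − 14988 = −3844 kJ

ΔH ≈ −3844 kJ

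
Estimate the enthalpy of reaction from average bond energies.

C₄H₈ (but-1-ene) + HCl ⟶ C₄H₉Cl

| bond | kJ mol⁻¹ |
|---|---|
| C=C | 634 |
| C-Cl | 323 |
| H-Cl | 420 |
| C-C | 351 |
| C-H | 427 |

ΔH ≈ −47 kJ

Bonds broken (reactants):
  C-C: 2 × 351 = 702
  C-H: 8 × 427 = 3416
  C=C: 1 × 634 = 634
  H-Cl: 1 × 420 = 420
  Σ(broken) = 5172 kJ
Bonds formed (products):
  C-C: 3 × 351 = 1053
  C-Cl: 1 × 323 = 323
  C-H: 9 × 427 = 3843
  Σ(formed) = 5219 kJ
ΔH = Σ(broken) − Σ(formed) = 5172 − 5219 = −47 kJ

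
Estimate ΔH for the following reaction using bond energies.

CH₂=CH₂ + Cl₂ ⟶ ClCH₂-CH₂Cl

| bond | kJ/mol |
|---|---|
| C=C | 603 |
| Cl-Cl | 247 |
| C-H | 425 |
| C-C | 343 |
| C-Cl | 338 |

Bonds broken (reactants):
  C-H: 4 × 425 = 1700
  C=C: 1 × 603 = 603
  Cl-Cl: 1 × 247 = 247
  Σ(broken) = 2550 kJ
Bonds formed (products):
  C-C: 1 × 343 = 343
  C-Cl: 2 × 338 = 676
  C-H: 4 × 425 = 1700
  Σ(formed) = 2719 kJ
ΔH = Σ(broken) − Σ(formed) = 2550 − 2719 = −169 kJ

ΔH ≈ −169 kJ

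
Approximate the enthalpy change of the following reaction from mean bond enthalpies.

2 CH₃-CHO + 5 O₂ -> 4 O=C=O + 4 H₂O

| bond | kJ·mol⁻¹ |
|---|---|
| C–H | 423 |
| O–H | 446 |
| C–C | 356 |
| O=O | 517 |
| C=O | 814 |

Bonds broken (reactants):
  C–C: 2 × 356 = 712
  C–H: 8 × 423 = 3384
  C=O: 2 × 814 = 1628
  O=O: 5 × 517 = 2585
  Σ(broken) = 8309 kJ
Bonds formed (products):
  C=O: 8 × 814 = 6512
  O–H: 8 × 446 = 3568
  Σ(formed) = 10080 kJ
ΔH = Σ(broken) − Σ(formed) = 8309 − 10080 = −1771 kJ

ΔH ≈ −1771 kJ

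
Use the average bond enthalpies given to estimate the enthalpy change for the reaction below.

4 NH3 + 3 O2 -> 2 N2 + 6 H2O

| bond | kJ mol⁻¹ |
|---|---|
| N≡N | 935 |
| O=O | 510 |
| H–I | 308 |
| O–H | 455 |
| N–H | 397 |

ΔH ≈ −1036 kJ

Bonds broken (reactants):
  N–H: 12 × 397 = 4764
  O=O: 3 × 510 = 1530
  Σ(broken) = 6294 kJ
Bonds formed (products):
  N≡N: 2 × 935 = 1870
  O–H: 12 × 455 = 5460
  Σ(formed) = 7330 kJ
ΔH = Σ(broken) − Σ(formed) = 6294 − 7330 = −1036 kJ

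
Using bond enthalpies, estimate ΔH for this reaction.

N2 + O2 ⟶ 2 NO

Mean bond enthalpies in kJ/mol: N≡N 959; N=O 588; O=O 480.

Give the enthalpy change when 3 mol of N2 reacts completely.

Bonds broken (reactants):
  N≡N: 1 × 959 = 959
  O=O: 1 × 480 = 480
  Σ(broken) = 1439 kJ
Bonds formed (products):
  N=O: 2 × 588 = 1176
  Σ(formed) = 1176 kJ
ΔH = Σ(broken) − Σ(formed) = 1439 − 1176 = +263 kJ
For 3× the reaction as written: 3 × (+263) = +789 kJ

ΔH = +789 kJ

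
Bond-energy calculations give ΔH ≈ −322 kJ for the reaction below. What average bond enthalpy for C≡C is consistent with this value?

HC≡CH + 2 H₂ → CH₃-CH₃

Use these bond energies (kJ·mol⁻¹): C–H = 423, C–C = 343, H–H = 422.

Let D be the C≡C bond energy.
Σ(broken) = 1×D + 2×423 + 2×422 = 1690 + D
Σ(formed) = 1×343 + 6×423 = 2881
ΔH = Σ(broken) − Σ(formed) = (1690 + D) − (2881) = −1191 + D
Setting this equal to −322 kJ gives D = 869 kJ/mol.

D(C≡C) ≈ 869 kJ/mol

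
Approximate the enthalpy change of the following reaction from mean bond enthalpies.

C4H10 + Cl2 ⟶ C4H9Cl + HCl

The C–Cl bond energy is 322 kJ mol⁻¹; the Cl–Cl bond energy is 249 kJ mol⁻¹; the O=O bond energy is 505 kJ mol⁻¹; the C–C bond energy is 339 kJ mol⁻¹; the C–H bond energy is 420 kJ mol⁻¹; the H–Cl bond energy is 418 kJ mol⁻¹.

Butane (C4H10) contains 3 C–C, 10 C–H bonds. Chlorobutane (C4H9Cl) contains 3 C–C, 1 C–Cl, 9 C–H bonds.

Bonds broken (reactants):
  C–C: 3 × 339 = 1017
  C–H: 10 × 420 = 4200
  Cl–Cl: 1 × 249 = 249
  Σ(broken) = 5466 kJ
Bonds formed (products):
  C–C: 3 × 339 = 1017
  C–Cl: 1 × 322 = 322
  C–H: 9 × 420 = 3780
  H–Cl: 1 × 418 = 418
  Σ(formed) = 5537 kJ
ΔH = Σ(broken) − Σ(formed) = 5466 − 5537 = −71 kJ

ΔH ≈ −71 kJ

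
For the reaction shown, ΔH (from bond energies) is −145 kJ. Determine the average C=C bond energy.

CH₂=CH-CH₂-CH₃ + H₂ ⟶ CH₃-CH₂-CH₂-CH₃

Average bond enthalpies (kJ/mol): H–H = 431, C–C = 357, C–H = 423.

Let D be the C=C bond energy.
Σ(broken) = 2×357 + 8×423 + 1×D + 1×431 = 4529 + D
Σ(formed) = 3×357 + 10×423 = 5301
ΔH = Σ(broken) − Σ(formed) = (4529 + D) − (5301) = −772 + D
Setting this equal to −145 kJ gives D = 627 kJ/mol.

D(C=C) ≈ 627 kJ/mol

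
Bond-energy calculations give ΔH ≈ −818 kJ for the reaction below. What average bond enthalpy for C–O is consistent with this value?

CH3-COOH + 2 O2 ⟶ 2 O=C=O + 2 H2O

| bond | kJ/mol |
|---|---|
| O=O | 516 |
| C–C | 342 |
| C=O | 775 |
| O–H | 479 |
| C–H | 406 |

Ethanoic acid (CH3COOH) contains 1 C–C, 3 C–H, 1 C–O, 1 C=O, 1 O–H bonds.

D(C–O) ≈ 352 kJ/mol

Let D be the C–O bond energy.
Σ(broken) = 1×342 + 3×406 + 1×D + 1×775 + 1×479 + 2×516 = 3846 + D
Σ(formed) = 4×775 + 4×479 = 5016
ΔH = Σ(broken) − Σ(formed) = (3846 + D) − (5016) = −1170 + D
Setting this equal to −818 kJ gives D = 352 kJ/mol.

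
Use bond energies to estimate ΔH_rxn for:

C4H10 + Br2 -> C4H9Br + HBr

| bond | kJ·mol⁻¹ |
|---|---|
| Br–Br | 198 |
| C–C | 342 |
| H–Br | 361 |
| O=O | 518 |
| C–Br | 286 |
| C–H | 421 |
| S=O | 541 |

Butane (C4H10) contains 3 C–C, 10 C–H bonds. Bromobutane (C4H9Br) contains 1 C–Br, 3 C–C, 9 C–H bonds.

Bonds broken (reactants):
  Br–Br: 1 × 198 = 198
  C–C: 3 × 342 = 1026
  C–H: 10 × 421 = 4210
  Σ(broken) = 5434 kJ
Bonds formed (products):
  C–Br: 1 × 286 = 286
  C–C: 3 × 342 = 1026
  C–H: 9 × 421 = 3789
  H–Br: 1 × 361 = 361
  Σ(formed) = 5462 kJ
ΔH = Σ(broken) − Σ(formed) = 5434 − 5462 = −28 kJ

ΔH ≈ −28 kJ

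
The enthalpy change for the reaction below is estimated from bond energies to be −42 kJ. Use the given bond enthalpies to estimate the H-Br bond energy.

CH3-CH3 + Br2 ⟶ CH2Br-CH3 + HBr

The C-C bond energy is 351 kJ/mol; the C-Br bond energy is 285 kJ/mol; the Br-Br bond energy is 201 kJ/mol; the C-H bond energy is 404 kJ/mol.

D(H-Br) ≈ 362 kJ/mol

Let D be the H-Br bond energy.
Σ(broken) = 1×201 + 1×351 + 6×404 = 2976
Σ(formed) = 1×285 + 1×351 + 5×404 + 1×D = 2656 + D
ΔH = Σ(broken) − Σ(formed) = (2976) − (2656 + D) = +320 − D
Setting this equal to −42 kJ gives D = 362 kJ/mol.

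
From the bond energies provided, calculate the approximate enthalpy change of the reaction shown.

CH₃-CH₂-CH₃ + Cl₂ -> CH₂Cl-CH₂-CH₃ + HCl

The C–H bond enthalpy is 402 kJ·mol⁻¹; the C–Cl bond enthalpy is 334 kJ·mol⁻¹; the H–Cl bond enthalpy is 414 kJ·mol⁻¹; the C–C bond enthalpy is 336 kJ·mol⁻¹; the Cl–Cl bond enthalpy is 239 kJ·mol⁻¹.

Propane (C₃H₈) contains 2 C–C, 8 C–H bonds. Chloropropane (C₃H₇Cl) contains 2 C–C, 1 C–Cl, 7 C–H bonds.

Bonds broken (reactants):
  C–C: 2 × 336 = 672
  C–H: 8 × 402 = 3216
  Cl–Cl: 1 × 239 = 239
  Σ(broken) = 4127 kJ
Bonds formed (products):
  C–C: 2 × 336 = 672
  C–Cl: 1 × 334 = 334
  C–H: 7 × 402 = 2814
  H–Cl: 1 × 414 = 414
  Σ(formed) = 4234 kJ
ΔH = Σ(broken) − Σ(formed) = 4127 − 4234 = −107 kJ

ΔH ≈ −107 kJ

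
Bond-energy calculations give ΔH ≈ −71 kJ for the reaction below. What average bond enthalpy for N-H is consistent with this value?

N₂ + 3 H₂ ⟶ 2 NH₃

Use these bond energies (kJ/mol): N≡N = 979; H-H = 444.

Let D be the N-H bond energy.
Σ(broken) = 3×444 + 1×979 = 2311
Σ(formed) = 6×D = 6D
ΔH = Σ(broken) − Σ(formed) = (2311) − (6D) = +2311 − 6D
Setting this equal to −71 kJ gives 6D = 2382, so D = 397 kJ/mol.

D(N-H) ≈ 397 kJ/mol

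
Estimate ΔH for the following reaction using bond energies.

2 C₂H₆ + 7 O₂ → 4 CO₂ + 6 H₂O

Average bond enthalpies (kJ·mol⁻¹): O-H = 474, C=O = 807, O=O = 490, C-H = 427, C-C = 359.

Bonds broken (reactants):
  C-C: 2 × 359 = 718
  C-H: 12 × 427 = 5124
  O=O: 7 × 490 = 3430
  Σ(broken) = 9272 kJ
Bonds formed (products):
  C=O: 8 × 807 = 6456
  O-H: 12 × 474 = 5688
  Σ(formed) = 12144 kJ
ΔH = Σ(broken) − Σ(formed) = 9272 − 12144 = −2872 kJ

ΔH ≈ −2872 kJ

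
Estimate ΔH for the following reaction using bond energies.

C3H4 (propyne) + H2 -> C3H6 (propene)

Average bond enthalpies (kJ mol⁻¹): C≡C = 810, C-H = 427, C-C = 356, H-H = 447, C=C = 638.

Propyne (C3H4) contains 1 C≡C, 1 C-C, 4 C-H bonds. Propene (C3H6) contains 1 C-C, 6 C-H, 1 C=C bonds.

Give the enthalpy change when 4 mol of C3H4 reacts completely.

ΔH = −940 kJ

Bonds broken (reactants):
  C≡C: 1 × 810 = 810
  C-C: 1 × 356 = 356
  C-H: 4 × 427 = 1708
  H-H: 1 × 447 = 447
  Σ(broken) = 3321 kJ
Bonds formed (products):
  C-C: 1 × 356 = 356
  C-H: 6 × 427 = 2562
  C=C: 1 × 638 = 638
  Σ(formed) = 3556 kJ
ΔH = Σ(broken) − Σ(formed) = 3321 − 3556 = −235 kJ
For 4× the reaction as written: 4 × (−235) = −940 kJ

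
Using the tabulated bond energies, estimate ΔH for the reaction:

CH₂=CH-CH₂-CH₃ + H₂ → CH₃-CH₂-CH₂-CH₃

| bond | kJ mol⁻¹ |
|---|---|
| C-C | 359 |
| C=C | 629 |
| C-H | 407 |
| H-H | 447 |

Bonds broken (reactants):
  C-C: 2 × 359 = 718
  C-H: 8 × 407 = 3256
  C=C: 1 × 629 = 629
  H-H: 1 × 447 = 447
  Σ(broken) = 5050 kJ
Bonds formed (products):
  C-C: 3 × 359 = 1077
  C-H: 10 × 407 = 4070
  Σ(formed) = 5147 kJ
ΔH = Σ(broken) − Σ(formed) = 5050 − 5147 = −97 kJ

ΔH ≈ −97 kJ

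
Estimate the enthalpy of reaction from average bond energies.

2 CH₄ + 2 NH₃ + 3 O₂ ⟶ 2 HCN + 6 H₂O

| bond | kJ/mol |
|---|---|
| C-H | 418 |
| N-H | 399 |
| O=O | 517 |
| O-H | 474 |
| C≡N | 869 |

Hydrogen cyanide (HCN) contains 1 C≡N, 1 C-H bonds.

Bonds broken (reactants):
  C-H: 8 × 418 = 3344
  N-H: 6 × 399 = 2394
  O=O: 3 × 517 = 1551
  Σ(broken) = 7289 kJ
Bonds formed (products):
  C≡N: 2 × 869 = 1738
  C-H: 2 × 418 = 836
  O-H: 12 × 474 = 5688
  Σ(formed) = 8262 kJ
ΔH = Σ(broken) − Σ(formed) = 7289 − 8262 = −973 kJ

ΔH ≈ −973 kJ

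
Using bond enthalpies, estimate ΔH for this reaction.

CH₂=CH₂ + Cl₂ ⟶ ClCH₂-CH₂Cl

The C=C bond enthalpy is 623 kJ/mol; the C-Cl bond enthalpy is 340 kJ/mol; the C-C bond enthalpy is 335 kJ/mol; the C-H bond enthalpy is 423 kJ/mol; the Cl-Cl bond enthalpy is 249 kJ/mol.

Bonds broken (reactants):
  C-H: 4 × 423 = 1692
  C=C: 1 × 623 = 623
  Cl-Cl: 1 × 249 = 249
  Σ(broken) = 2564 kJ
Bonds formed (products):
  C-C: 1 × 335 = 335
  C-Cl: 2 × 340 = 680
  C-H: 4 × 423 = 1692
  Σ(formed) = 2707 kJ
ΔH = Σ(broken) − Σ(formed) = 2564 − 2707 = −143 kJ

ΔH ≈ −143 kJ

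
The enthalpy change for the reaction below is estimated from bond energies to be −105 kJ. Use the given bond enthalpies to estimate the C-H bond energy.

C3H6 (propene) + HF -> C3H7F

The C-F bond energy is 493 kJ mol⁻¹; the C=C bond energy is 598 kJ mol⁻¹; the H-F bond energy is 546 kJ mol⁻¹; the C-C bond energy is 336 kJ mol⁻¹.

D(C-H) ≈ 420 kJ/mol

Let D be the C-H bond energy.
Σ(broken) = 1×336 + 6×D + 1×598 + 1×546 = 1480 + 6D
Σ(formed) = 2×336 + 1×493 + 7×D = 1165 + 7D
ΔH = Σ(broken) − Σ(formed) = (1480 + 6D) − (1165 + 7D) = +315 − D
Setting this equal to −105 kJ gives D = 420 kJ/mol.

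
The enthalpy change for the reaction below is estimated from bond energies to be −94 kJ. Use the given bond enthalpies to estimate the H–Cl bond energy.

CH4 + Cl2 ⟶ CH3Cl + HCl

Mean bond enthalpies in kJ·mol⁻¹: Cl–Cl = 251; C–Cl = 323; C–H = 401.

Let D be the H–Cl bond energy.
Σ(broken) = 4×401 + 1×251 = 1855
Σ(formed) = 1×323 + 3×401 + 1×D = 1526 + D
ΔH = Σ(broken) − Σ(formed) = (1855) − (1526 + D) = +329 − D
Setting this equal to −94 kJ gives D = 423 kJ/mol.

D(H–Cl) ≈ 423 kJ/mol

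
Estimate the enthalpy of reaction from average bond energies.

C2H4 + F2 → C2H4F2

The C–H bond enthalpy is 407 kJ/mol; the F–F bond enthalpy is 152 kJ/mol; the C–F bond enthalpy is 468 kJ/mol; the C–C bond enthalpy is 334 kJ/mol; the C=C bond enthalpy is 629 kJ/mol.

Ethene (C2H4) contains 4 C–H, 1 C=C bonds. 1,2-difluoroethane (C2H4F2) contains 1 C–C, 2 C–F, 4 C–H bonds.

ΔH ≈ −489 kJ

Bonds broken (reactants):
  C–H: 4 × 407 = 1628
  C=C: 1 × 629 = 629
  F–F: 1 × 152 = 152
  Σ(broken) = 2409 kJ
Bonds formed (products):
  C–C: 1 × 334 = 334
  C–F: 2 × 468 = 936
  C–H: 4 × 407 = 1628
  Σ(formed) = 2898 kJ
ΔH = Σ(broken) − Σ(formed) = 2409 − 2898 = −489 kJ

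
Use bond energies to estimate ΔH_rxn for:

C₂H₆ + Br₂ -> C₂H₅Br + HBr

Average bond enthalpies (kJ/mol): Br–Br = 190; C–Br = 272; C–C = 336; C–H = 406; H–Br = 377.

ΔH ≈ −53 kJ

Bonds broken (reactants):
  Br–Br: 1 × 190 = 190
  C–C: 1 × 336 = 336
  C–H: 6 × 406 = 2436
  Σ(broken) = 2962 kJ
Bonds formed (products):
  C–Br: 1 × 272 = 272
  C–C: 1 × 336 = 336
  C–H: 5 × 406 = 2030
  H–Br: 1 × 377 = 377
  Σ(formed) = 3015 kJ
ΔH = Σ(broken) − Σ(formed) = 2962 − 3015 = −53 kJ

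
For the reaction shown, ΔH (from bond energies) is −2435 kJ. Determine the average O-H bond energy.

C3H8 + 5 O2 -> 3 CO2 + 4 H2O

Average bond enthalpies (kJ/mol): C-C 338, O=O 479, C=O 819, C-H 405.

D(O-H) ≈ 479 kJ/mol

Let D be the O-H bond energy.
Σ(broken) = 2×338 + 8×405 + 5×479 = 6311
Σ(formed) = 6×819 + 8×D = 4914 + 8D
ΔH = Σ(broken) − Σ(formed) = (6311) − (4914 + 8D) = +1397 − 8D
Setting this equal to −2435 kJ gives 8D = 3832, so D = 479 kJ/mol.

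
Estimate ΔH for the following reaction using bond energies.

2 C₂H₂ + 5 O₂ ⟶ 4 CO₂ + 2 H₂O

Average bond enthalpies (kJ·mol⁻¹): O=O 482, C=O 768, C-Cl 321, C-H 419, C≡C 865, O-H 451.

Bonds broken (reactants):
  C≡C: 2 × 865 = 1730
  C-H: 4 × 419 = 1676
  O=O: 5 × 482 = 2410
  Σ(broken) = 5816 kJ
Bonds formed (products):
  C=O: 8 × 768 = 6144
  O-H: 4 × 451 = 1804
  Σ(formed) = 7948 kJ
ΔH = Σ(broken) − Σ(formed) = 5816 − 7948 = −2132 kJ

ΔH ≈ −2132 kJ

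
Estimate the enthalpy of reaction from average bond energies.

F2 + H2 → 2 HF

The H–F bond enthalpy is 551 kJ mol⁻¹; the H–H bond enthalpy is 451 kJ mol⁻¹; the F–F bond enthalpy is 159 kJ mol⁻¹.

Bonds broken (reactants):
  F–F: 1 × 159 = 159
  H–H: 1 × 451 = 451
  Σ(broken) = 610 kJ
Bonds formed (products):
  H–F: 2 × 551 = 1102
  Σ(formed) = 1102 kJ
ΔH = Σ(broken) − Σ(formed) = 610 − 1102 = −492 kJ

ΔH ≈ −492 kJ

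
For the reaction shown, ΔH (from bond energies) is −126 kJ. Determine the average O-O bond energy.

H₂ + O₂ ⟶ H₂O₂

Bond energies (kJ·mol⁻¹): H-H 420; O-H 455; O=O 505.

Let D be the O-O bond energy.
Σ(broken) = 1×420 + 1×505 = 925
Σ(formed) = 2×455 + 1×D = 910 + D
ΔH = Σ(broken) − Σ(formed) = (925) − (910 + D) = +15 − D
Setting this equal to −126 kJ gives D = 141 kJ/mol.

D(O-O) ≈ 141 kJ/mol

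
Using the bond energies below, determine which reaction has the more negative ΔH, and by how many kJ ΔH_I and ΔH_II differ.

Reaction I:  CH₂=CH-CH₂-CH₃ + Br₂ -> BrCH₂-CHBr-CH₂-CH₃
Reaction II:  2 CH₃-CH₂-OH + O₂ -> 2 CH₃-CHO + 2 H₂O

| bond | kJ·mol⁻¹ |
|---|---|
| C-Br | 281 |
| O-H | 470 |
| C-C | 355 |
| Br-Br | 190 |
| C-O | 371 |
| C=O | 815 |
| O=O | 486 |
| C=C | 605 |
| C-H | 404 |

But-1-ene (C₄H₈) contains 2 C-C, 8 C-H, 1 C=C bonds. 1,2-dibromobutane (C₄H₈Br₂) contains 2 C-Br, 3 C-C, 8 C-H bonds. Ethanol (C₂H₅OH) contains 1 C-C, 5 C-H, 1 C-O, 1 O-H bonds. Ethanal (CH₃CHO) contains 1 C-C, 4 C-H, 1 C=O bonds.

Reaction I:
  Bonds broken (reactants):
    Br-Br: 1 × 190 = 190
    C-C: 2 × 355 = 710
    C-H: 8 × 404 = 3232
    C=C: 1 × 605 = 605
    Σ(broken) = 4737 kJ
  Bonds formed (products):
    C-Br: 2 × 281 = 562
    C-C: 3 × 355 = 1065
    C-H: 8 × 404 = 3232
    Σ(formed) = 4859 kJ
  ΔH_I = 4737 − 4859 = −122 kJ
Reaction II:
  Bonds broken (reactants):
    C-C: 2 × 355 = 710
    C-H: 10 × 404 = 4040
    C-O: 2 × 371 = 742
    O-H: 2 × 470 = 940
    O=O: 1 × 486 = 486
    Σ(broken) = 6918 kJ
  Bonds formed (products):
    C-C: 2 × 355 = 710
    C-H: 8 × 404 = 3232
    C=O: 2 × 815 = 1630
    O-H: 4 × 470 = 1880
    Σ(formed) = 7452 kJ
  ΔH_II = 6918 − 7452 = −534 kJ
ΔH_I − ΔH_II = +412 kJ, so reaction II has the more negative ΔH; |ΔH_I − ΔH_II| = 412 kJ.

Reaction II, by 412 kJ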